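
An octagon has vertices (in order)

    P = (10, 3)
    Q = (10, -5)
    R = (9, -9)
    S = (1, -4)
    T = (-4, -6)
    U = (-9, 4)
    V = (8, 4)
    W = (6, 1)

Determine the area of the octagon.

Apply the surveyor's formula: 2A = Σ (x_i·y_{i+1} − x_{i+1}·y_i), indices taken mod 8.
Σ = (-80) + (-45) + (-27) + (-22) + (-70) + (-68) + (-16) + (8) = -320
Area = |Σ|/2 = 160.

160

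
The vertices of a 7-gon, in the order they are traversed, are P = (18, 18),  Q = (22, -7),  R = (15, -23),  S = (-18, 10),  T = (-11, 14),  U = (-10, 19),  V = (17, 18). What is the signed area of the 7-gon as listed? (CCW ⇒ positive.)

-959.5

Apply the surveyor's formula: 2A = Σ (x_i·y_{i+1} − x_{i+1}·y_i), indices taken mod 7.
Σ = (-522) + (-401) + (-264) + (-142) + (-69) + (-503) + (-18) = -1919
Signed area = Σ/2 = -959.5 (negative ⇒ clockwise traversal).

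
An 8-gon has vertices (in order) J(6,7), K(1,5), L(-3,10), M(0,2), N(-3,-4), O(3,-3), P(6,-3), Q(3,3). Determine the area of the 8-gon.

Cross-terms: 23, 25, -6, 6, 21, 9, 27, 3  ⇒  Σ = 108
Area = |Σ|/2 = 54.

54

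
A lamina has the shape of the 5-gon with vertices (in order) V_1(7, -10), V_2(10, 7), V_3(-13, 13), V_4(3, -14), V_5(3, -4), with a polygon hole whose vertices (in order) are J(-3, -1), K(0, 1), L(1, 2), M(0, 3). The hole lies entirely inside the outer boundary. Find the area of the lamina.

Outer boundary:
Σ = (149) + (221) + (143) + (30) + (-2) = 541
Area = |Σ|/2 = 270.5.
Hole:
Apply the shoelace formula: 2A = Σ (x_i·y_{i+1} − x_{i+1}·y_i), indices taken mod 4.
Σ = (-3) + (-1) + (3) + (9) = 8
Area = |Σ|/2 = 4.
Net area = 270.5 − 4 = 266.5.

266.5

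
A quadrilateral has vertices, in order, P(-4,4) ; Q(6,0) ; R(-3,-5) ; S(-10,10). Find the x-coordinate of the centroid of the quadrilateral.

Apply the shoelace (surveyor's) formula. First the cross-terms c_i = x_i·y_{i+1} − x_{i+1}·y_i:
  -24, -30, -80, 0  ⇒  2A = -134, A = -67.
Then Σ (x_i + x_{i+1})·c_i = 902, so x̄ = 902 / (6·(-67)) = -451/201.

-451/201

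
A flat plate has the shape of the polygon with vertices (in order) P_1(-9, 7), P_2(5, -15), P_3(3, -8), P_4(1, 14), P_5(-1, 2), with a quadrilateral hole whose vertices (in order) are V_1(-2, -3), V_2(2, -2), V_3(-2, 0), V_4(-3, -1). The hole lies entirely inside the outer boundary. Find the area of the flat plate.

Outer boundary:
Σ = (100) + (5) + (50) + (16) + (11) = 182
Area = |Σ|/2 = 91.
Hole:
Cross-terms: 10, -4, 2, 7  ⇒  Σ = 15
Area = |Σ|/2 = 7.5.
Net area = 91 − 7.5 = 83.5.

83.5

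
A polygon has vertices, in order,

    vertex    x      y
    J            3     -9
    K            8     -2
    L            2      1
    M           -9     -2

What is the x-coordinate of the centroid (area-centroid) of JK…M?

17/30

Apply Gauss's area formula. First the cross-terms c_i = x_i·y_{i+1} − x_{i+1}·y_i:
  66, 12, 5, 87  ⇒  2A = 170, A = 85.
Then Σ (x_i + x_{i+1})·c_i = 289, so x̄ = 289 / (6·85) = 17/30.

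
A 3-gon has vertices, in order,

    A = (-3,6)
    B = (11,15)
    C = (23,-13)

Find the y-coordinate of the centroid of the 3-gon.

Apply the shoelace (surveyor's) formula. First the cross-terms c_i = x_i·y_{i+1} − x_{i+1}·y_i:
  -111, -488, 99  ⇒  2A = -500, A = -250.
Then Σ (y_i + y_{i+1})·c_i = -4000, so ȳ = -4000 / (6·(-250)) = 8/3.

8/3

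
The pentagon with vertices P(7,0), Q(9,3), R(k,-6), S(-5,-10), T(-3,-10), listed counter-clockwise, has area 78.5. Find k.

-10

Write out the shoelace sum; only the two edges meeting at R involve k:
2·Area = [(9·(-6) − k·3) + (k·(-10) − (-5)·(-6))] + 111
       = -13·k + 27 = 157
⇒ k = -10.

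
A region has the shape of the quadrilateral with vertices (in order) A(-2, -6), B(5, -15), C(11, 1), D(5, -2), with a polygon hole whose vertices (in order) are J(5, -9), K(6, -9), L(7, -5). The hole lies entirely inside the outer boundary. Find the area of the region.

Outer boundary:
Apply the surveyor's formula: 2A = Σ (x_i·y_{i+1} − x_{i+1}·y_i), indices taken mod 4.
Σ = (60) + (170) + (-27) + (-34) = 169
Area = |Σ|/2 = 84.5.
Hole:
Apply the shoelace (surveyor's) formula: 2A = Σ (x_i·y_{i+1} − x_{i+1}·y_i), indices taken mod 3.
Cross-terms: 9, 33, -38  ⇒  Σ = 4
Area = |Σ|/2 = 2.
Net area = 84.5 − 2 = 82.5.

82.5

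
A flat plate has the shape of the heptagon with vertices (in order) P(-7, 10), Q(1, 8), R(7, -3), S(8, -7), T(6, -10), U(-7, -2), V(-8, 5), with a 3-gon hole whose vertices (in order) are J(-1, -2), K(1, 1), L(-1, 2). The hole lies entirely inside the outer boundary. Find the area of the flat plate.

179

Outer boundary:
Σ = (-66) + (-59) + (-25) + (-38) + (-82) + (-51) + (-45) = -366
Area = |Σ|/2 = 183.
Hole:
Apply the shoelace (surveyor's) formula: 2A = Σ (x_i·y_{i+1} − x_{i+1}·y_i), indices taken mod 3.
Cross-terms: 1, 3, 4  ⇒  Σ = 8
Area = |Σ|/2 = 4.
Net area = 183 − 4 = 179.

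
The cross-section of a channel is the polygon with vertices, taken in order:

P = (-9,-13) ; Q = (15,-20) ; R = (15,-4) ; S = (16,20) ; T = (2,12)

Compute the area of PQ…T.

606.5

P→Q: (-9)(-20) − (15)(-13) = 375
Q→R: (15)(-4) − (15)(-20) = 240
R→S: (15)(20) − (16)(-4) = 364
S→T: (16)(12) − (2)(20) = 152
T→P: (2)(-13) − (-9)(12) = 82
Σ = 1213
Area = |Σ|/2 = 606.5.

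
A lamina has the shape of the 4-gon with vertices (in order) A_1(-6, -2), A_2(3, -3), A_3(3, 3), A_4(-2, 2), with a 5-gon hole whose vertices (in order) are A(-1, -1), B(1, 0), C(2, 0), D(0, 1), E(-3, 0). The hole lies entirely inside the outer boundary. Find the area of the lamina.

Outer boundary:
A_1→A_2: (-6)(-3) − (3)(-2) = 24
A_2→A_3: (3)(3) − (3)(-3) = 18
A_3→A_4: (3)(2) − (-2)(3) = 12
A_4→A_1: (-2)(-2) − (-6)(2) = 16
Σ = 70
Area = |Σ|/2 = 35.
Hole:
Apply the surveyor's formula: 2A = Σ (x_i·y_{i+1} − x_{i+1}·y_i), indices taken mod 5.
Σ = (1) + (0) + (2) + (3) + (3) = 9
Area = |Σ|/2 = 4.5.
Net area = 35 − 4.5 = 30.5.

30.5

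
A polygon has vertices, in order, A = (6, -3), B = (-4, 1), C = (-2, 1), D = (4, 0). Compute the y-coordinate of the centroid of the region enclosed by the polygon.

Apply the shoelace formula. First the cross-terms c_i = x_i·y_{i+1} − x_{i+1}·y_i:
  -6, -2, -4, -12  ⇒  2A = -24, A = -12.
Then Σ (y_i + y_{i+1})·c_i = 40, so ȳ = 40 / (6·(-12)) = -5/9.

-5/9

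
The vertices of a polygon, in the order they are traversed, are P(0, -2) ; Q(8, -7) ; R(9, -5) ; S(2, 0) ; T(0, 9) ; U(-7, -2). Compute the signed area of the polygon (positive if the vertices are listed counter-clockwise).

Apply the shoelace formula: 2A = Σ (x_i·y_{i+1} − x_{i+1}·y_i), indices taken mod 6.
Σ = (16) + (23) + (10) + (18) + (63) + (14) = 144
Signed area = Σ/2 = 72 (positive ⇒ counter-clockwise traversal).

72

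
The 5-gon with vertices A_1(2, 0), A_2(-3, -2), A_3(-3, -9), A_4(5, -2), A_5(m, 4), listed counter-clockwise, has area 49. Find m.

Write out the shoelace sum; only the two edges meeting at A_5 involve m:
2·Area = [(5·4 − m·(-2)) + (m·0 − 2·4)] + 68
       = 2·m + 80 = 98
⇒ m = 9.

9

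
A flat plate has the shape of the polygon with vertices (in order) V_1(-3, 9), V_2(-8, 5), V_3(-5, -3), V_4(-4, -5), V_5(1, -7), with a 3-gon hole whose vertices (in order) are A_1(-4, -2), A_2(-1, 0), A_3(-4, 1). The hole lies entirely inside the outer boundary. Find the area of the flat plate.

65.5

Outer boundary:
Apply the surveyor's formula: 2A = Σ (x_i·y_{i+1} − x_{i+1}·y_i), indices taken mod 5.
Σ = (57) + (49) + (13) + (33) + (-12) = 140
Area = |Σ|/2 = 70.
Hole:
Apply the shoelace formula: 2A = Σ (x_i·y_{i+1} − x_{i+1}·y_i), indices taken mod 3.
Cross-terms: -2, -1, 12  ⇒  Σ = 9
Area = |Σ|/2 = 4.5.
Net area = 70 − 4.5 = 65.5.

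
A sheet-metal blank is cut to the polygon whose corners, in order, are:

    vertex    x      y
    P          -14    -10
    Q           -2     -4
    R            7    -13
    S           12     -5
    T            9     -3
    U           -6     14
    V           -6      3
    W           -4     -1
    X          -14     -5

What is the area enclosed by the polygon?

244

Cross-terms: 36, 54, 121, 9, 108, 66, 18, 6, 70  ⇒  Σ = 488
Area = |Σ|/2 = 244.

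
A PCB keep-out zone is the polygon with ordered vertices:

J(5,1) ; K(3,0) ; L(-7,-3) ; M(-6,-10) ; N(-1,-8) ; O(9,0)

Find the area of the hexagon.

79.5

Σ = (-3) + (-9) + (52) + (38) + (72) + (9) = 159
Area = |Σ|/2 = 79.5.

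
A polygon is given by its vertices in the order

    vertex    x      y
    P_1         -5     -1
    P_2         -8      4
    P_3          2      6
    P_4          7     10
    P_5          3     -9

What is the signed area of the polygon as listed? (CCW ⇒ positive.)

-123.5

Apply the shoelace formula: 2A = Σ (x_i·y_{i+1} − x_{i+1}·y_i), indices taken mod 5.
Σ = (-28) + (-56) + (-22) + (-93) + (-48) = -247
Signed area = Σ/2 = -123.5 (negative ⇒ clockwise traversal).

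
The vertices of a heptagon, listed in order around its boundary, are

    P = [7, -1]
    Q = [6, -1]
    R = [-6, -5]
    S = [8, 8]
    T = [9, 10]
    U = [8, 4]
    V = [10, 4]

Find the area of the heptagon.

63.5

Σ = (-1) + (-36) + (-8) + (8) + (-44) + (-8) + (-38) = -127
Area = |Σ|/2 = 63.5.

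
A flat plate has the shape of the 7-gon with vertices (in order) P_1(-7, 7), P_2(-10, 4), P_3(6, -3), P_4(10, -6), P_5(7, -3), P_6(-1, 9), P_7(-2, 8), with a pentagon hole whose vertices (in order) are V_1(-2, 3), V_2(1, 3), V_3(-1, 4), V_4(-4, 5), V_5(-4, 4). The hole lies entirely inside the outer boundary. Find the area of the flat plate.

Outer boundary:
Apply the surveyor's formula: 2A = Σ (x_i·y_{i+1} − x_{i+1}·y_i), indices taken mod 7.
Σ = (42) + (6) + (-6) + (12) + (60) + (10) + (42) = 166
Area = |Σ|/2 = 83.
Hole:
Cross-terms: -9, 7, 11, 4, -4  ⇒  Σ = 9
Area = |Σ|/2 = 4.5.
Net area = 83 − 4.5 = 78.5.

78.5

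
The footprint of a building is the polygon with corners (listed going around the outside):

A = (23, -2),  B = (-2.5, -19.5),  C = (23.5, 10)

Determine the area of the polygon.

Apply Gauss's area formula: 2A = Σ (x_i·y_{i+1} − x_{i+1}·y_i), indices taken mod 3.
Cross-terms: -453.5, 433.25, -277  ⇒  Σ = -297.25
Area = |Σ|/2 = 148.625.

148.625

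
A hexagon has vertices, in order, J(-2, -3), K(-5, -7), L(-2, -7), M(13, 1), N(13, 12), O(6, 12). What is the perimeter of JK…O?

|JK| = √((-3)² + (-4)²) = √25 = 5
|KL| = √((3)² + (0)²) = √9 = 3
|LM| = √((15)² + (8)²) = √289 = 17
|MN| = √((0)² + (11)²) = √121 = 11
|NO| = √((-7)² + (0)²) = √49 = 7
|OJ| = √((-8)² + (-15)²) = √289 = 17
Perimeter = 5 + 3 + 17 + 11 + 7 + 17 = 60.

60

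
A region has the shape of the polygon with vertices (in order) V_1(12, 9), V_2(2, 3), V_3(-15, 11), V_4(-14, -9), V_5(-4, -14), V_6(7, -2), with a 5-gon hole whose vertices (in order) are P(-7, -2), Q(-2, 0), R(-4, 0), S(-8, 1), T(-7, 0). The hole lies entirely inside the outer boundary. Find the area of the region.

Outer boundary:
Apply the surveyor's formula: 2A = Σ (x_i·y_{i+1} − x_{i+1}·y_i), indices taken mod 6.
Σ = (18) + (67) + (289) + (160) + (106) + (87) = 727
Area = |Σ|/2 = 363.5.
Hole:
Apply the surveyor's formula: 2A = Σ (x_i·y_{i+1} − x_{i+1}·y_i), indices taken mod 5.
Σ = (-4) + (0) + (-4) + (7) + (14) = 13
Area = |Σ|/2 = 6.5.
Net area = 363.5 − 6.5 = 357.

357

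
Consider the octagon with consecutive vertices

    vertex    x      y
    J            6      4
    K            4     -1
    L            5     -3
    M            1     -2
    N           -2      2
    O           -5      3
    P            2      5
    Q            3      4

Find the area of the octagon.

42

Apply the surveyor's formula: 2A = Σ (x_i·y_{i+1} − x_{i+1}·y_i), indices taken mod 8.
Σ = (-22) + (-7) + (-7) + (-2) + (4) + (-31) + (-7) + (-12) = -84
Area = |Σ|/2 = 42.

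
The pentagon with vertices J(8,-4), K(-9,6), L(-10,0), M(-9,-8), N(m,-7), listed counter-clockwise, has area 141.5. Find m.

Write out the shoelace sum; only the two edges meeting at N involve m:
2·Area = [((-9)·(-7) − m·(-8)) + (m·(-4) − 8·(-7))] + 152
       = 4·m + 271 = 283
⇒ m = 3.

3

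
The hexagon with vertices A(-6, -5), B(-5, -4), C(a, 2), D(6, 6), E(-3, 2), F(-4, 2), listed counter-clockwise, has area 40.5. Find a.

4

Write out the shoelace sum; only the two edges meeting at C involve a:
2·Area = [((-5)·2 − a·(-4)) + (a·6 − 6·2)] + 63
       = 10·a + 41 = 81
⇒ a = 4.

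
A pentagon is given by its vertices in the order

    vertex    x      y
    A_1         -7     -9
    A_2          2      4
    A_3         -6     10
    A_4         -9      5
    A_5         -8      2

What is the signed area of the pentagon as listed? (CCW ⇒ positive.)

101

Apply the shoelace (surveyor's) formula: 2A = Σ (x_i·y_{i+1} − x_{i+1}·y_i), indices taken mod 5.
Σ = (-10) + (44) + (60) + (22) + (86) = 202
Signed area = Σ/2 = 101 (positive ⇒ counter-clockwise traversal).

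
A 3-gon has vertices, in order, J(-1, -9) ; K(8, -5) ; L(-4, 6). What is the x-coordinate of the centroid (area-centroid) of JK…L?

1

Apply the shoelace (surveyor's) formula. First the cross-terms c_i = x_i·y_{i+1} − x_{i+1}·y_i:
  77, 28, 42  ⇒  2A = 147, A = 73.5.
Then Σ (x_i + x_{i+1})·c_i = 441, so x̄ = 441 / (6·73.5) = 1.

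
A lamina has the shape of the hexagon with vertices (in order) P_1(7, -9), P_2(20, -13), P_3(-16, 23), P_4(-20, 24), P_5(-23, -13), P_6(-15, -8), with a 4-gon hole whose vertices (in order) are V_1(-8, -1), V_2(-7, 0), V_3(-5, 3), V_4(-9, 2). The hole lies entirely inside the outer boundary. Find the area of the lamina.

697.5

Outer boundary:
Apply the surveyor's formula: 2A = Σ (x_i·y_{i+1} − x_{i+1}·y_i), indices taken mod 6.
P_1→P_2: (7)(-13) − (20)(-9) = 89
P_2→P_3: (20)(23) − (-16)(-13) = 252
P_3→P_4: (-16)(24) − (-20)(23) = 76
P_4→P_5: (-20)(-13) − (-23)(24) = 812
P_5→P_6: (-23)(-8) − (-15)(-13) = -11
P_6→P_1: (-15)(-9) − (7)(-8) = 191
Σ = 1409
Area = |Σ|/2 = 704.5.
Hole:
Apply the shoelace formula: 2A = Σ (x_i·y_{i+1} − x_{i+1}·y_i), indices taken mod 4.
Σ = (-7) + (-21) + (17) + (25) = 14
Area = |Σ|/2 = 7.
Net area = 704.5 − 7 = 697.5.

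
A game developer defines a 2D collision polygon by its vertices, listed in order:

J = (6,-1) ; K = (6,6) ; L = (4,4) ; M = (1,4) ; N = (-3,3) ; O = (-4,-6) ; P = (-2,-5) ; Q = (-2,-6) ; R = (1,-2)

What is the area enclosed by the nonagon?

65

Apply the surveyor's formula: 2A = Σ (x_i·y_{i+1} − x_{i+1}·y_i), indices taken mod 9.
Σ = (42) + (0) + (12) + (15) + (30) + (8) + (2) + (10) + (11) = 130
Area = |Σ|/2 = 65.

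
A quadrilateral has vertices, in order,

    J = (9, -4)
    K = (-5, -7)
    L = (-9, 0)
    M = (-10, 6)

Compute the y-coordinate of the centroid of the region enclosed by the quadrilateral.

Apply the shoelace formula. First the cross-terms c_i = x_i·y_{i+1} − x_{i+1}·y_i:
  -83, -63, -54, -14  ⇒  2A = -214, A = -107.
Then Σ (y_i + y_{i+1})·c_i = 1002, so ȳ = 1002 / (6·(-107)) = -167/107.

-167/107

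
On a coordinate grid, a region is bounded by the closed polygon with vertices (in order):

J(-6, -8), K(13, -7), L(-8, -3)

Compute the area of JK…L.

48.5

J→K: (-6)(-7) − (13)(-8) = 146
K→L: (13)(-3) − (-8)(-7) = -95
L→J: (-8)(-8) − (-6)(-3) = 46
Σ = 97
Area = |Σ|/2 = 48.5.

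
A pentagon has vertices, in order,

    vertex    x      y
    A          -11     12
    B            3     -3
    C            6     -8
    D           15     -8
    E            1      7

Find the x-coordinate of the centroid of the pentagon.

160/53

Apply the shoelace (surveyor's) formula. First the cross-terms c_i = x_i·y_{i+1} − x_{i+1}·y_i:
  -3, -6, 72, 113, 89  ⇒  2A = 265, A = 132.5.
Then Σ (x_i + x_{i+1})·c_i = 2400, so x̄ = 2400 / (6·132.5) = 160/53.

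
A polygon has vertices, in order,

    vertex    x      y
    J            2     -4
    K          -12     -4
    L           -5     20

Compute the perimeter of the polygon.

64

|JK| = √((-14)² + (0)²) = √196 = 14
|KL| = √((7)² + (24)²) = √625 = 25
|LJ| = √((7)² + (-24)²) = √625 = 25
Perimeter = 14 + 25 + 25 = 64.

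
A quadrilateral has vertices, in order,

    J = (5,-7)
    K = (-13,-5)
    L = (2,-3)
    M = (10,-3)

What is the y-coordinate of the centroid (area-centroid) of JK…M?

-703/147

Apply Gauss's area formula. First the cross-terms c_i = x_i·y_{i+1} − x_{i+1}·y_i:
  -116, 49, 24, -55  ⇒  2A = -98, A = -49.
Then Σ (y_i + y_{i+1})·c_i = 1406, so ȳ = 1406 / (6·(-49)) = -703/147.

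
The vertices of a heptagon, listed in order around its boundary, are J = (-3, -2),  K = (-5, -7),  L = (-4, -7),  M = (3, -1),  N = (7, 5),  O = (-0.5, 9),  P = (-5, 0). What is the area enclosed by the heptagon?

Apply the surveyor's formula: 2A = Σ (x_i·y_{i+1} − x_{i+1}·y_i), indices taken mod 7.
J→K: (-3)(-7) − (-5)(-2) = 11
K→L: (-5)(-7) − (-4)(-7) = 7
L→M: (-4)(-1) − (3)(-7) = 25
M→N: (3)(5) − (7)(-1) = 22
N→O: (7)(9) − (-0.5)(5) = 65.5
O→P: (-0.5)(0) − (-5)(9) = 45
P→J: (-5)(-2) − (-3)(0) = 10
Σ = 185.5
Area = |Σ|/2 = 92.75.

92.75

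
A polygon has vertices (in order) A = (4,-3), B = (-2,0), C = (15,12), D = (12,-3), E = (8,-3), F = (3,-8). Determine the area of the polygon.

Σ = (-6) + (-24) + (-189) + (-12) + (-55) + (23) = -263
Area = |Σ|/2 = 131.5.

131.5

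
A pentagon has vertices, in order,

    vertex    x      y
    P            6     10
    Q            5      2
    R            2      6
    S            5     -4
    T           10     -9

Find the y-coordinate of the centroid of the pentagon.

-35/99

Apply Gauss's area formula. First the cross-terms c_i = x_i·y_{i+1} − x_{i+1}·y_i:
  -38, 26, -38, -5, 154  ⇒  2A = 99, A = 49.5.
Then Σ (y_i + y_{i+1})·c_i = -105, so ȳ = -105 / (6·49.5) = -35/99.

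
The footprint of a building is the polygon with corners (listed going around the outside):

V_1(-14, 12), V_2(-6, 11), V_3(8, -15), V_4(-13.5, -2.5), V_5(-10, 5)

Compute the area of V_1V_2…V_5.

Apply the shoelace formula: 2A = Σ (x_i·y_{i+1} − x_{i+1}·y_i), indices taken mod 5.
Σ = (-82) + (2) + (-222.5) + (-92.5) + (-50) = -445
Area = |Σ|/2 = 222.5.

222.5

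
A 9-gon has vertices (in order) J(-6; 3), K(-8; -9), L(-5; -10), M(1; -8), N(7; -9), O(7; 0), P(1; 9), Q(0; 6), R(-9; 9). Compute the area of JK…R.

Apply Gauss's area formula: 2A = Σ (x_i·y_{i+1} − x_{i+1}·y_i), indices taken mod 9.
Σ = (78) + (35) + (50) + (47) + (63) + (63) + (6) + (54) + (27) = 423
Area = |Σ|/2 = 211.5.

211.5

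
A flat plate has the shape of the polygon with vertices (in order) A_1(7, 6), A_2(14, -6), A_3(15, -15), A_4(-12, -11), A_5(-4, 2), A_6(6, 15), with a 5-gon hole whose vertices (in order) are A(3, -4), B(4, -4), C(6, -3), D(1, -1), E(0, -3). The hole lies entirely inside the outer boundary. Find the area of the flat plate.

390.5

Outer boundary:
Apply the shoelace (surveyor's) formula: 2A = Σ (x_i·y_{i+1} − x_{i+1}·y_i), indices taken mod 6.
Σ = (-126) + (-120) + (-345) + (-68) + (-72) + (-69) = -800
Area = |Σ|/2 = 400.
Hole:
Apply the shoelace formula: 2A = Σ (x_i·y_{i+1} − x_{i+1}·y_i), indices taken mod 5.
Σ = (4) + (12) + (-3) + (-3) + (9) = 19
Area = |Σ|/2 = 9.5.
Net area = 400 − 9.5 = 390.5.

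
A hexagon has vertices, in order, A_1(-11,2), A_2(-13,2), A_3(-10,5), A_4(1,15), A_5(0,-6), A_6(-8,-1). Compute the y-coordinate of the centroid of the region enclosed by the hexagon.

Apply the shoelace formula. First the cross-terms c_i = x_i·y_{i+1} − x_{i+1}·y_i:
  4, -45, -155, -6, -48, -27  ⇒  2A = -277, A = -138.5.
Then Σ (y_i + y_{i+1})·c_i = -3144, so ȳ = -3144 / (6·(-138.5)) = 1048/277.

1048/277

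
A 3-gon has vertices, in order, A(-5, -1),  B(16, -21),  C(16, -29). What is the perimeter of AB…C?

|AB| = √((21)² + (-20)²) = √841 = 29
|BC| = √((0)² + (-8)²) = √64 = 8
|CA| = √((-21)² + (28)²) = √1225 = 35
Perimeter = 29 + 8 + 35 = 72.

72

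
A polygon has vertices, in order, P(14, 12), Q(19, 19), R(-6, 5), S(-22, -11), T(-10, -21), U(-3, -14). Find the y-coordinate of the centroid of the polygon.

Apply the shoelace formula. First the cross-terms c_i = x_i·y_{i+1} − x_{i+1}·y_i:
  38, 209, 176, 352, 77, 160  ⇒  2A = 1012, A = 506.
Then Σ (y_i + y_{i+1})·c_i = -9141, so ȳ = -9141 / (6·506) = -277/92.

-277/92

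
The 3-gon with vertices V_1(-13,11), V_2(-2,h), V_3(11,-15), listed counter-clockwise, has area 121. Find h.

Write out the shoelace sum; only the two edges meeting at V_2 involve h:
2·Area = [((-13)·h − (-2)·11) + ((-2)·(-15) − 11·h)] + -74
       = -24·h + -22 = 242
⇒ h = -11.

-11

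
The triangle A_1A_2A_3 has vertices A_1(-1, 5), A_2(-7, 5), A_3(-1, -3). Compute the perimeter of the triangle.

24

|A_1A_2| = √((-6)² + (0)²) = √36 = 6
|A_2A_3| = √((6)² + (-8)²) = √100 = 10
|A_3A_1| = √((0)² + (8)²) = √64 = 8
Perimeter = 6 + 10 + 8 = 24.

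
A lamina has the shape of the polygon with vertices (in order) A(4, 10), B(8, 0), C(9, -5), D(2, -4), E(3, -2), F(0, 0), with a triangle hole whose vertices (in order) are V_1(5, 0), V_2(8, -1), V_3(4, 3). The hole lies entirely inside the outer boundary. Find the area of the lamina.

Outer boundary:
Apply the shoelace (surveyor's) formula: 2A = Σ (x_i·y_{i+1} − x_{i+1}·y_i), indices taken mod 6.
Cross-terms: -80, -40, -26, 8, 0, 0  ⇒  Σ = -138
Area = |Σ|/2 = 69.
Hole:
Apply Gauss's area formula: 2A = Σ (x_i·y_{i+1} − x_{i+1}·y_i), indices taken mod 3.
Cross-terms: -5, 28, -15  ⇒  Σ = 8
Area = |Σ|/2 = 4.
Net area = 69 − 4 = 65.

65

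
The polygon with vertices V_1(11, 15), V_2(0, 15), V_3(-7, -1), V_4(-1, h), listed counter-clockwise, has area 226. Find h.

The doubled signed area Σ (x_i y_{i+1} − x_{i+1} y_i) is linear in h.
With h=0 it equals 254; the coefficient of h is -18 (from the two edges through V_4).
So -18·h + 254 = 2·226 = 452 ⇒ h = -11.

-11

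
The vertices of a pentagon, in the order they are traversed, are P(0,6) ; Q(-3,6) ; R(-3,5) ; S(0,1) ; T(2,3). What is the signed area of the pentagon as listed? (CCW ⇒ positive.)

14

Apply the shoelace formula: 2A = Σ (x_i·y_{i+1} − x_{i+1}·y_i), indices taken mod 5.
Σ = (18) + (3) + (-3) + (-2) + (12) = 28
Signed area = Σ/2 = 14 (positive ⇒ counter-clockwise traversal).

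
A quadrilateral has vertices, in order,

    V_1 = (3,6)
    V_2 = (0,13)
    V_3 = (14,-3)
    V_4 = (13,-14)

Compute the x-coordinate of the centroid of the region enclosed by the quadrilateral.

475/54

Apply the shoelace formula. First the cross-terms c_i = x_i·y_{i+1} − x_{i+1}·y_i:
  39, -182, -157, 120  ⇒  2A = -180, A = -90.
Then Σ (x_i + x_{i+1})·c_i = -4750, so x̄ = -4750 / (6·(-90)) = 475/54.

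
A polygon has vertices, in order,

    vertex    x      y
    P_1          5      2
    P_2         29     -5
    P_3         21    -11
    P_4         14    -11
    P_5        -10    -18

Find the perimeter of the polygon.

|P_1P_2| = √((24)² + (-7)²) = √625 = 25
|P_2P_3| = √((-8)² + (-6)²) = √100 = 10
|P_3P_4| = √((-7)² + (0)²) = √49 = 7
|P_4P_5| = √((-24)² + (-7)²) = √625 = 25
|P_5P_1| = √((15)² + (20)²) = √625 = 25
Perimeter = 25 + 10 + 7 + 25 + 25 = 92.

92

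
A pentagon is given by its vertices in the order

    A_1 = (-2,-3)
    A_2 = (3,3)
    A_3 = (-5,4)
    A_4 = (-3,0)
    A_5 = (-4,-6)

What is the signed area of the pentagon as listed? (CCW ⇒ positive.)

Σ = (3) + (27) + (12) + (18) + (0) = 60
Signed area = Σ/2 = 30 (positive ⇒ counter-clockwise traversal).

30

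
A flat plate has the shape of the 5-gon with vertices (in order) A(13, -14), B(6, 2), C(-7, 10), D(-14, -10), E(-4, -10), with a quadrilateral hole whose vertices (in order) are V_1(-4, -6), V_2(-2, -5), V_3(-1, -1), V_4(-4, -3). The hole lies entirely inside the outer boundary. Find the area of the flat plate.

Outer boundary:
Σ = (110) + (74) + (210) + (100) + (186) = 680
Area = |Σ|/2 = 340.
Hole:
Apply the shoelace formula: 2A = Σ (x_i·y_{i+1} − x_{i+1}·y_i), indices taken mod 4.
V_1→V_2: (-4)(-5) − (-2)(-6) = 8
V_2→V_3: (-2)(-1) − (-1)(-5) = -3
V_3→V_4: (-1)(-3) − (-4)(-1) = -1
V_4→V_1: (-4)(-6) − (-4)(-3) = 12
Σ = 16
Area = |Σ|/2 = 8.
Net area = 340 − 8 = 332.

332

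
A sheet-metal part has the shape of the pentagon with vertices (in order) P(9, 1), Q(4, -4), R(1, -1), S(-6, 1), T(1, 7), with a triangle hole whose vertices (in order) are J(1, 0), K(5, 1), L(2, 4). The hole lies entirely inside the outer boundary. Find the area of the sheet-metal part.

Outer boundary:
Apply the shoelace (surveyor's) formula: 2A = Σ (x_i·y_{i+1} − x_{i+1}·y_i), indices taken mod 5.
Σ = (-40) + (0) + (-5) + (-43) + (-62) = -150
Area = |Σ|/2 = 75.
Hole:
Apply the shoelace (surveyor's) formula: 2A = Σ (x_i·y_{i+1} − x_{i+1}·y_i), indices taken mod 3.
Σ = (1) + (18) + (-4) = 15
Area = |Σ|/2 = 7.5.
Net area = 75 − 7.5 = 67.5.

67.5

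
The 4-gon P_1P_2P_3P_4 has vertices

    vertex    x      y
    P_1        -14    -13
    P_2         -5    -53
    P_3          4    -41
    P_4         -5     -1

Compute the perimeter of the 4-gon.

112

|P_1P_2| = √((9)² + (-40)²) = √1681 = 41
|P_2P_3| = √((9)² + (12)²) = √225 = 15
|P_3P_4| = √((-9)² + (40)²) = √1681 = 41
|P_4P_1| = √((-9)² + (-12)²) = √225 = 15
Perimeter = 41 + 15 + 41 + 15 = 112.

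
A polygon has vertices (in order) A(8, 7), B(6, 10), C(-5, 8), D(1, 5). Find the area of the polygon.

Cross-terms: 38, 98, -33, -33  ⇒  Σ = 70
Area = |Σ|/2 = 35.

35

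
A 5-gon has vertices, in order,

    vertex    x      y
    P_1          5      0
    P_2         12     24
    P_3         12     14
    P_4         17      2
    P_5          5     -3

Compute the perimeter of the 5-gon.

64

|P_1P_2| = √((7)² + (24)²) = √625 = 25
|P_2P_3| = √((0)² + (-10)²) = √100 = 10
|P_3P_4| = √((5)² + (-12)²) = √169 = 13
|P_4P_5| = √((-12)² + (-5)²) = √169 = 13
|P_5P_1| = √((0)² + (3)²) = √9 = 3
Perimeter = 25 + 10 + 13 + 13 + 3 = 64.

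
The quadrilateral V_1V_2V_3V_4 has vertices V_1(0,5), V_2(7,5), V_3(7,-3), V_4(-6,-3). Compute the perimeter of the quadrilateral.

|V_1V_2| = √((7)² + (0)²) = √49 = 7
|V_2V_3| = √((0)² + (-8)²) = √64 = 8
|V_3V_4| = √((-13)² + (0)²) = √169 = 13
|V_4V_1| = √((6)² + (8)²) = √100 = 10
Perimeter = 7 + 8 + 13 + 10 = 38.

38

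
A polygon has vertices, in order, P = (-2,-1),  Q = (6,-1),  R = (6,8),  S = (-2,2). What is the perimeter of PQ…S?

30

|PQ| = √((8)² + (0)²) = √64 = 8
|QR| = √((0)² + (9)²) = √81 = 9
|RS| = √((-8)² + (-6)²) = √100 = 10
|SP| = √((0)² + (-3)²) = √9 = 3
Perimeter = 8 + 9 + 10 + 3 = 30.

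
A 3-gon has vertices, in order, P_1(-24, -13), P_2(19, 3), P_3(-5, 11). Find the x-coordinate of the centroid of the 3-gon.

Apply Gauss's area formula. First the cross-terms c_i = x_i·y_{i+1} − x_{i+1}·y_i:
  175, 224, 329  ⇒  2A = 728, A = 364.
Then Σ (x_i + x_{i+1})·c_i = -7280, so x̄ = -7280 / (6·364) = -10/3.

-10/3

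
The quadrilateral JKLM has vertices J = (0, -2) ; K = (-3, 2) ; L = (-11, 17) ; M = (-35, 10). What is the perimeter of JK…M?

|JK| = √((-3)² + (4)²) = √25 = 5
|KL| = √((-8)² + (15)²) = √289 = 17
|LM| = √((-24)² + (-7)²) = √625 = 25
|MJ| = √((35)² + (-12)²) = √1369 = 37
Perimeter = 5 + 17 + 25 + 37 = 84.

84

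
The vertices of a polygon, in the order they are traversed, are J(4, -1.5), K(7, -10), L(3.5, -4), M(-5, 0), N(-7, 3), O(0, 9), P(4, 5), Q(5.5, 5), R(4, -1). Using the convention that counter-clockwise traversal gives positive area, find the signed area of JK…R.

Σ = (-29.5) + (7) + (-20) + (-15) + (-63) + (-36) + (-7.5) + (-25.5) + (-2) = -191.5
Signed area = Σ/2 = -95.75 (negative ⇒ clockwise traversal).

-95.75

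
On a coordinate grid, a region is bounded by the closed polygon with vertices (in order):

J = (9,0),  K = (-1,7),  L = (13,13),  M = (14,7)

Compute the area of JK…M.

Apply the shoelace formula: 2A = Σ (x_i·y_{i+1} − x_{i+1}·y_i), indices taken mod 4.
Σ = (63) + (-104) + (-91) + (-63) = -195
Area = |Σ|/2 = 97.5.

97.5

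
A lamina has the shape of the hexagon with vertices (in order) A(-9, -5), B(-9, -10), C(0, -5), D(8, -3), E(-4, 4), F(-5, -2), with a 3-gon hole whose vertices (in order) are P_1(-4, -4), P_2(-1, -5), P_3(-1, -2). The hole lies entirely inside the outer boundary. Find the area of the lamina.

88

Outer boundary:
Σ = (45) + (45) + (40) + (20) + (28) + (7) = 185
Area = |Σ|/2 = 92.5.
Hole:
Apply the shoelace (surveyor's) formula: 2A = Σ (x_i·y_{i+1} − x_{i+1}·y_i), indices taken mod 3.
Cross-terms: 16, -3, -4  ⇒  Σ = 9
Area = |Σ|/2 = 4.5.
Net area = 92.5 − 4.5 = 88.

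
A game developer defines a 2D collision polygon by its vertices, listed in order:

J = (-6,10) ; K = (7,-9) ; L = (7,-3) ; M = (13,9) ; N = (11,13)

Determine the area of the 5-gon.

193

Apply the surveyor's formula: 2A = Σ (x_i·y_{i+1} − x_{i+1}·y_i), indices taken mod 5.
Σ = (-16) + (42) + (102) + (70) + (188) = 386
Area = |Σ|/2 = 193.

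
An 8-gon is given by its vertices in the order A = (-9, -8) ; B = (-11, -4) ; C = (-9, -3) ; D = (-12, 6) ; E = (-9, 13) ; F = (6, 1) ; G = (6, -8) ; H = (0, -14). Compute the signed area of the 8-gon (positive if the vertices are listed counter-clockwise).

-299

Σ = (-52) + (-3) + (-90) + (-102) + (-87) + (-54) + (-84) + (-126) = -598
Signed area = Σ/2 = -299 (negative ⇒ clockwise traversal).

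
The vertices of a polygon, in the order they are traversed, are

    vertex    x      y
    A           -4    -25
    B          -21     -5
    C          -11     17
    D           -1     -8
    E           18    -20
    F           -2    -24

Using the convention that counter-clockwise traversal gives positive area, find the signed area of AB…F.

Apply the shoelace formula: 2A = Σ (x_i·y_{i+1} − x_{i+1}·y_i), indices taken mod 6.
Σ = (-505) + (-412) + (105) + (164) + (-472) + (-46) = -1166
Signed area = Σ/2 = -583 (negative ⇒ clockwise traversal).

-583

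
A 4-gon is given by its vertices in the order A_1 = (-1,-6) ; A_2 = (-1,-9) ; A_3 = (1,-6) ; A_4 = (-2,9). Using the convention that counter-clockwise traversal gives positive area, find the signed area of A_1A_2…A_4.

Apply the shoelace formula: 2A = Σ (x_i·y_{i+1} − x_{i+1}·y_i), indices taken mod 4.
Σ = (3) + (15) + (-3) + (21) = 36
Signed area = Σ/2 = 18 (positive ⇒ counter-clockwise traversal).

18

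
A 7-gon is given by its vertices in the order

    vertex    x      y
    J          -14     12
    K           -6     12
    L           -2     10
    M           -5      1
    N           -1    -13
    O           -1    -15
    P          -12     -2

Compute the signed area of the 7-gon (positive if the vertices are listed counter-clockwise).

Apply Gauss's area formula: 2A = Σ (x_i·y_{i+1} − x_{i+1}·y_i), indices taken mod 7.
Σ = (-96) + (-36) + (48) + (66) + (2) + (-178) + (-172) = -366
Signed area = Σ/2 = -183 (negative ⇒ clockwise traversal).

-183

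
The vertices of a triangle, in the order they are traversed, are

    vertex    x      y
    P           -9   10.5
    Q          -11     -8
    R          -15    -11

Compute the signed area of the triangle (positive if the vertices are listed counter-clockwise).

Apply the shoelace (surveyor's) formula: 2A = Σ (x_i·y_{i+1} − x_{i+1}·y_i), indices taken mod 3.
Cross-terms: 187.5, 1, -256.5  ⇒  Σ = -68
Signed area = Σ/2 = -34 (negative ⇒ clockwise traversal).

-34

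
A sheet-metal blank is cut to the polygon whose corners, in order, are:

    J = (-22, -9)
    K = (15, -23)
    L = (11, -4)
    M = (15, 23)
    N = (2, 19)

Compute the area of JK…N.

893

Σ = (641) + (193) + (313) + (239) + (400) = 1786
Area = |Σ|/2 = 893.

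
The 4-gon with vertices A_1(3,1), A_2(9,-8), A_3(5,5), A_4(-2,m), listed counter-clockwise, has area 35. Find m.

The doubled signed area Σ (x_i y_{i+1} − x_{i+1} y_i) is linear in m.
With m=0 it equals 60; the coefficient of m is 2 (from the two edges through A_4).
So 2·m + 60 = 2·35 = 70 ⇒ m = 5.

5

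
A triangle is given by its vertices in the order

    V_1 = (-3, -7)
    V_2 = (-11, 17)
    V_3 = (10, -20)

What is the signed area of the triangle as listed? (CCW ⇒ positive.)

-104

Apply Gauss's area formula: 2A = Σ (x_i·y_{i+1} − x_{i+1}·y_i), indices taken mod 3.
Σ = (-128) + (50) + (-130) = -208
Signed area = Σ/2 = -104 (negative ⇒ clockwise traversal).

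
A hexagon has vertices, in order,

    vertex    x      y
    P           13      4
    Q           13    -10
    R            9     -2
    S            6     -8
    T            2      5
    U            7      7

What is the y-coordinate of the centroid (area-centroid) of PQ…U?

53/216

Apply the shoelace (surveyor's) formula. First the cross-terms c_i = x_i·y_{i+1} − x_{i+1}·y_i:
  -182, 64, -60, 46, -21, -63  ⇒  2A = -216, A = -108.
Then Σ (y_i + y_{i+1})·c_i = -159, so ȳ = -159 / (6·(-108)) = 53/216.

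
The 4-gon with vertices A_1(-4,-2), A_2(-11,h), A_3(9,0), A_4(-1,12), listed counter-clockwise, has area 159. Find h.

-14

Write out the shoelace sum; only the two edges meeting at A_2 involve h:
2·Area = [((-4)·h − (-11)·(-2)) + ((-11)·0 − 9·h)] + 158
       = -13·h + 136 = 318
⇒ h = -14.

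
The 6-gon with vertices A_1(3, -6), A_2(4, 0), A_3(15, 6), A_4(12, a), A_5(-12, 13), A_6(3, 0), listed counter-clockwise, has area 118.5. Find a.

6

Write out the shoelace sum; only the two edges meeting at A_4 involve a:
2·Area = [(15·a − 12·6) + (12·13 − (-12)·a)] + -9
       = 27·a + 75 = 237
⇒ a = 6.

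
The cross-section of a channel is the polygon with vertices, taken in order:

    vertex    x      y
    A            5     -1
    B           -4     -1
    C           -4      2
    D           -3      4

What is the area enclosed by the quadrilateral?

Apply the shoelace (surveyor's) formula: 2A = Σ (x_i·y_{i+1} − x_{i+1}·y_i), indices taken mod 4.
Cross-terms: -9, -12, -10, -17  ⇒  Σ = -48
Area = |Σ|/2 = 24.

24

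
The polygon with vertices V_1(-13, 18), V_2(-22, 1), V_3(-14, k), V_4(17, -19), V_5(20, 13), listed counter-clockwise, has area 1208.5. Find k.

The doubled signed area Σ (x_i y_{i+1} − x_{i+1} y_i) is linear in k.
With k=0 it equals 1793; the coefficient of k is -39 (from the two edges through V_3).
So -39·k + 1793 = 2·1208.5 = 2417 ⇒ k = -16.

-16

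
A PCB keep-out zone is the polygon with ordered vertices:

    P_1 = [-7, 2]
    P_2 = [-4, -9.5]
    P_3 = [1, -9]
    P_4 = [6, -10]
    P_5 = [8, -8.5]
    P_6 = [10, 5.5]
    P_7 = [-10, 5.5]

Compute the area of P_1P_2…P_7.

225.25

Apply Gauss's area formula: 2A = Σ (x_i·y_{i+1} − x_{i+1}·y_i), indices taken mod 7.
Σ = (74.5) + (45.5) + (44) + (29) + (129) + (110) + (18.5) = 450.5
Area = |Σ|/2 = 225.25.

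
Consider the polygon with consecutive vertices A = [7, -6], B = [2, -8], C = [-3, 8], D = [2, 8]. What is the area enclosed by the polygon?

80

A→B: (7)(-8) − (2)(-6) = -44
B→C: (2)(8) − (-3)(-8) = -8
C→D: (-3)(8) − (2)(8) = -40
D→A: (2)(-6) − (7)(8) = -68
Σ = -160
Area = |Σ|/2 = 80.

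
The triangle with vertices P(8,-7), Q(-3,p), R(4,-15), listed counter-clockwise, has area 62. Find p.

The doubled signed area Σ (x_i y_{i+1} − x_{i+1} y_i) is linear in p.
With p=0 it equals 116; the coefficient of p is 4 (from the two edges through Q).
So 4·p + 116 = 2·62 = 124 ⇒ p = 2.

2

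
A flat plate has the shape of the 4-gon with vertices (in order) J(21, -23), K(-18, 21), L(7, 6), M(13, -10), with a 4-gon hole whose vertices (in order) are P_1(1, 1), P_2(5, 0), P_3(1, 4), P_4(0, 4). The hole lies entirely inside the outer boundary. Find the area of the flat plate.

Outer boundary:
Apply the surveyor's formula: 2A = Σ (x_i·y_{i+1} − x_{i+1}·y_i), indices taken mod 4.
Cross-terms: 27, -255, -148, -89  ⇒  Σ = -465
Area = |Σ|/2 = 232.5.
Hole:
Apply Gauss's area formula: 2A = Σ (x_i·y_{i+1} − x_{i+1}·y_i), indices taken mod 4.
P_1→P_2: (1)(0) − (5)(1) = -5
P_2→P_3: (5)(4) − (1)(0) = 20
P_3→P_4: (1)(4) − (0)(4) = 4
P_4→P_1: (0)(1) − (1)(4) = -4
Σ = 15
Area = |Σ|/2 = 7.5.
Net area = 232.5 − 7.5 = 225.

225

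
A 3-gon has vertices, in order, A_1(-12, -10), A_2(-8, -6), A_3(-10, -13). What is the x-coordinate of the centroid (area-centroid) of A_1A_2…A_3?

-10

Apply the surveyor's formula. First the cross-terms c_i = x_i·y_{i+1} − x_{i+1}·y_i:
  -8, 44, -56  ⇒  2A = -20, A = -10.
Then Σ (x_i + x_{i+1})·c_i = 600, so x̄ = 600 / (6·(-10)) = -10.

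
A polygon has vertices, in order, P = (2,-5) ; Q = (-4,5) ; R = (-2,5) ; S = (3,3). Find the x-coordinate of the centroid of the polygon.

23/93

Apply Gauss's area formula. First the cross-terms c_i = x_i·y_{i+1} − x_{i+1}·y_i:
  -10, -10, -21, -21  ⇒  2A = -62, A = -31.
Then Σ (x_i + x_{i+1})·c_i = -46, so x̄ = -46 / (6·(-31)) = 23/93.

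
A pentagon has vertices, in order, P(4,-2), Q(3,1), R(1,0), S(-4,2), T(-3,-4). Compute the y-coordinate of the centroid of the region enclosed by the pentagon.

Apply the surveyor's formula. First the cross-terms c_i = x_i·y_{i+1} − x_{i+1}·y_i:
  10, -1, 2, 22, 22  ⇒  2A = 55, A = 27.5.
Then Σ (y_i + y_{i+1})·c_i = -183, so ȳ = -183 / (6·27.5) = -61/55.

-61/55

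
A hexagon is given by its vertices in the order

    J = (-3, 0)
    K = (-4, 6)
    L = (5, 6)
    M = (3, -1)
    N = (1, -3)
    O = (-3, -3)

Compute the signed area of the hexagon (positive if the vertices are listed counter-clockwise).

Apply Gauss's area formula: 2A = Σ (x_i·y_{i+1} − x_{i+1}·y_i), indices taken mod 6.
Σ = (-18) + (-54) + (-23) + (-8) + (-12) + (-9) = -124
Signed area = Σ/2 = -62 (negative ⇒ clockwise traversal).

-62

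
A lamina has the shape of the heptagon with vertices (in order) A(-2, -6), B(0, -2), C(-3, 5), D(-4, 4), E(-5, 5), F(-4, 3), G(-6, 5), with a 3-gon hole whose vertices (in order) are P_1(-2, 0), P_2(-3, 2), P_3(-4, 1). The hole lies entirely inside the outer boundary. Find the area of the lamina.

Outer boundary:
Apply Gauss's area formula: 2A = Σ (x_i·y_{i+1} − x_{i+1}·y_i), indices taken mod 7.
Σ = (4) + (-6) + (8) + (0) + (5) + (-2) + (46) = 55
Area = |Σ|/2 = 27.5.
Hole:
Apply Gauss's area formula: 2A = Σ (x_i·y_{i+1} − x_{i+1}·y_i), indices taken mod 3.
Σ = (-4) + (5) + (2) = 3
Area = |Σ|/2 = 1.5.
Net area = 27.5 − 1.5 = 26.

26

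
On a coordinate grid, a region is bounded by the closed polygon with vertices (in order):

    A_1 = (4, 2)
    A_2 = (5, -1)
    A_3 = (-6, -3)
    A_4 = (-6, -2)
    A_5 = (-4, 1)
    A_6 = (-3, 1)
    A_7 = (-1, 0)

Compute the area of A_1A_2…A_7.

28.5

Σ = (-14) + (-21) + (-6) + (-14) + (-1) + (1) + (-2) = -57
Area = |Σ|/2 = 28.5.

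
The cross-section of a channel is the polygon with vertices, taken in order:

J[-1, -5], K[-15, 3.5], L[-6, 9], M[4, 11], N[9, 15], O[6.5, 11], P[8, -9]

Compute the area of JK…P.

263.75

Apply the surveyor's formula: 2A = Σ (x_i·y_{i+1} − x_{i+1}·y_i), indices taken mod 7.
J→K: (-1)(3.5) − (-15)(-5) = -78.5
K→L: (-15)(9) − (-6)(3.5) = -114
L→M: (-6)(11) − (4)(9) = -102
M→N: (4)(15) − (9)(11) = -39
N→O: (9)(11) − (6.5)(15) = 1.5
O→P: (6.5)(-9) − (8)(11) = -146.5
P→J: (8)(-5) − (-1)(-9) = -49
Σ = -527.5
Area = |Σ|/2 = 263.75.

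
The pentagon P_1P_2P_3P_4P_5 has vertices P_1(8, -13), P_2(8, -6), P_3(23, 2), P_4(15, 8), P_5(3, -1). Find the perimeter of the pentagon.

62

|P_1P_2| = √((0)² + (7)²) = √49 = 7
|P_2P_3| = √((15)² + (8)²) = √289 = 17
|P_3P_4| = √((-8)² + (6)²) = √100 = 10
|P_4P_5| = √((-12)² + (-9)²) = √225 = 15
|P_5P_1| = √((5)² + (-12)²) = √169 = 13
Perimeter = 7 + 17 + 10 + 15 + 13 = 62.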